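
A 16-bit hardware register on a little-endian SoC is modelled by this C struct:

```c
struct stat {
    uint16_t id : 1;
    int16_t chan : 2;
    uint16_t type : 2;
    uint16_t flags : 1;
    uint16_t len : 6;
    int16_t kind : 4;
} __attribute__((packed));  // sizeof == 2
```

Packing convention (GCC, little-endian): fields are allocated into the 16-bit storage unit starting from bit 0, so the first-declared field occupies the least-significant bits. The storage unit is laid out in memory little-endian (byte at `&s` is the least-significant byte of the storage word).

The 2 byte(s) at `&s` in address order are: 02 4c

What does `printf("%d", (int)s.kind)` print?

4

[0]=0x02 [1]=0x4c (little-endian) → word 0x4c02
id [0+:1] = (word>>0) & 0x1 = 0
chan [1+:2] = (word>>1) & 0x3 = 1
type [3+:2] = (word>>3) & 0x3 = 0
flags [5+:1] = (word>>5) & 0x1 = 0
len [6+:6] = (word>>6) & 0x3f = 48
kind [12+:4] = (word>>12) & 0xf = 4  ←
kind signed 4b, MSB=0: value = 4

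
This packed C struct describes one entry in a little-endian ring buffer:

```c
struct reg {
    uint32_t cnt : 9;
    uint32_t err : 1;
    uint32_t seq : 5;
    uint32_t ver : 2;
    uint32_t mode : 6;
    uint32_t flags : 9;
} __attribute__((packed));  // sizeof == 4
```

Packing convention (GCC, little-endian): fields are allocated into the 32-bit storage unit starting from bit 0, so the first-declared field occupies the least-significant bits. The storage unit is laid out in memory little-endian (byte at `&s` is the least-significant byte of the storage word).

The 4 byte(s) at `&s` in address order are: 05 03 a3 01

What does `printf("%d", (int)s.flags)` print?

3

[0]=0x05 [1]=0x03 [2]=0xa3 [3]=0x01 (little-endian) → word 0x01a30305
cnt [0+:9] = (word>>0) & 0x1ff = 261
err [9+:1] = (word>>9) & 0x1 = 1
seq [10+:5] = (word>>10) & 0x1f = 0
ver [15+:2] = (word>>15) & 0x3 = 2
mode [17+:6] = (word>>17) & 0x3f = 17
flags [23+:9] = (word>>23) & 0x1ff = 3  ←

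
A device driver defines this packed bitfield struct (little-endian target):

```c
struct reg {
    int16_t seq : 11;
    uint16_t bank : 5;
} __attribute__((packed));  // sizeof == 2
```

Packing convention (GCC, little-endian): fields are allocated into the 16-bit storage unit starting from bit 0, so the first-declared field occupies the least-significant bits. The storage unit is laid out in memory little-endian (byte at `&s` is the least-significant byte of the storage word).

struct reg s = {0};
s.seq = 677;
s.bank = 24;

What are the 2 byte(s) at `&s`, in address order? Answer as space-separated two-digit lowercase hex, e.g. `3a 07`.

a5 c2

seq (11b) val=677 bits=0x2a5 at bit 0: 0x02a5
bank (5b) val=24 bits=0x18 at bit 11: 0xc2a5
word = 0xc2a5 → little-endian bytes:
  [0]=0xa5  [1]=0xc2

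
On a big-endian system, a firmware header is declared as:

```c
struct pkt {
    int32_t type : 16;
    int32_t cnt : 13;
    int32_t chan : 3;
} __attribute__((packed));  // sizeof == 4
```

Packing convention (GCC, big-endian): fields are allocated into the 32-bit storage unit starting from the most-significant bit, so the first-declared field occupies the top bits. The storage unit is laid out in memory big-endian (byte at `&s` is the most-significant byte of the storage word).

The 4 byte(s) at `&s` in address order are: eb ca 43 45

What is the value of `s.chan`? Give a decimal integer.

-3

[0]=0xeb [1]=0xca [2]=0x43 [3]=0x45 (big-endian) → word 0xebca4345
type:16 @ bit 16 → (0xebca4345>>16)&0xffff = 0xebca
cnt:13 @ bit 3 → (0xebca4345>>3)&0x1fff = 0x868
chan:3 @ bit 0 → (0xebca4345>>0)&0x7 = 0x5  ←
chan signed 3b, MSB=1: 5 - 8 = -3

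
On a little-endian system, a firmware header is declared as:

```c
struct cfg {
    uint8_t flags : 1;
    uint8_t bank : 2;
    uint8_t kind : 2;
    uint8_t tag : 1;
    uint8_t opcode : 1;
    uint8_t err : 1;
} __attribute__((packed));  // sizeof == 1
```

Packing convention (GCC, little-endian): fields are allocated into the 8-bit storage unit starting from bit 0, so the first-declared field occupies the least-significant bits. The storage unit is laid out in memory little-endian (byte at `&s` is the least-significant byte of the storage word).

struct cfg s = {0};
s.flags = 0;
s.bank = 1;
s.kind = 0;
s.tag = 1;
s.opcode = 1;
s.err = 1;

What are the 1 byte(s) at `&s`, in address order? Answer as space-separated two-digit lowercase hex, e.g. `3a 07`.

e2

flags:1 = 0 → 0x0 << 0 → word 0x00
bank:2 = 1 → 0x1 << 1 → word 0x02
kind:2 = 0 → 0x0 << 3 → word 0x02
tag:1 = 1 → 0x1 << 5 → word 0x22
opcode:1 = 1 → 0x1 << 6 → word 0x62
err:1 = 1 → 0x1 << 7 → word 0xe2
word = 0xe2 → little-endian bytes:
  [0]=0xe2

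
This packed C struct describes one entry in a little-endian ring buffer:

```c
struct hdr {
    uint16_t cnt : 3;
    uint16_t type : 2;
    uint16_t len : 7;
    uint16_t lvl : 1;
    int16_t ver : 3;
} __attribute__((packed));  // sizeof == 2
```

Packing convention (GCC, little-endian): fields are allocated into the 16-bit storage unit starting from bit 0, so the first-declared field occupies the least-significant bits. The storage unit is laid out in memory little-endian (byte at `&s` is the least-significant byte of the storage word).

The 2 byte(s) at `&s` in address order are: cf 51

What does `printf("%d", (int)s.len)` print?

[0]=0xcf [1]=0x51 (little-endian) → word 0x51cf
cnt [0+:3] = (word>>0) & 0x7 = 7
type [3+:2] = (word>>3) & 0x3 = 1
len [5+:7] = (word>>5) & 0x7f = 14  ←
lvl [12+:1] = (word>>12) & 0x1 = 1
ver [13+:3] = (word>>13) & 0x7 = 2

14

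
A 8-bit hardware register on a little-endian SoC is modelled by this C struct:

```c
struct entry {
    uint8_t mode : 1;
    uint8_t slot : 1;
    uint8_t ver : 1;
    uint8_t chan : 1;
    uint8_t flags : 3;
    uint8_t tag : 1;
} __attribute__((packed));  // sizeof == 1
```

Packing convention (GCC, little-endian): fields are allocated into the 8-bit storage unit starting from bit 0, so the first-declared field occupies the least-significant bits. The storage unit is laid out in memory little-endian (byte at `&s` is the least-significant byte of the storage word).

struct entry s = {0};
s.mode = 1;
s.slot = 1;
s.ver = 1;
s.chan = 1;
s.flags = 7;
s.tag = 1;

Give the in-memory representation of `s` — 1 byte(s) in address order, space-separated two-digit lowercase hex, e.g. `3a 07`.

ff

[0+:1] mode=1 & 0x1 = 0x1; word=0x01
[1+:1] slot=1 & 0x1 = 0x1; word=0x03
[2+:1] ver=1 & 0x1 = 0x1; word=0x07
[3+:1] chan=1 & 0x1 = 0x1; word=0x0f
[4+:3] flags=7 & 0x7 = 0x7; word=0x7f
[7+:1] tag=1 & 0x1 = 0x1; word=0xff
word = 0xff → little-endian bytes:
  [0]=0xff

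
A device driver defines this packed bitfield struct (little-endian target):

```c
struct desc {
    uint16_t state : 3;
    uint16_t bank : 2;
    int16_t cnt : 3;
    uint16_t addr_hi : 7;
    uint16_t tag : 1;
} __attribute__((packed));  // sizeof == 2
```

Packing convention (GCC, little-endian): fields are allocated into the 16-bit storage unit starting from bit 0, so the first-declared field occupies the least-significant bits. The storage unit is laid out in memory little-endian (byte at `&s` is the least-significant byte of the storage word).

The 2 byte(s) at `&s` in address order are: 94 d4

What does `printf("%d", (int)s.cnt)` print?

[0]=0x94 [1]=0xd4 (little-endian) → word 0xd494
state:3 @ bit 0 → (0xd494>>0)&0x7 = 0x4
bank:2 @ bit 3 → (0xd494>>3)&0x3 = 0x2
cnt:3 @ bit 5 → (0xd494>>5)&0x7 = 0x4  ←
addr_hi:7 @ bit 8 → (0xd494>>8)&0x7f = 0x54
tag:1 @ bit 15 → (0xd494>>15)&0x1 = 0x1
cnt signed 3b, MSB=1: 4 - 8 = -4

-4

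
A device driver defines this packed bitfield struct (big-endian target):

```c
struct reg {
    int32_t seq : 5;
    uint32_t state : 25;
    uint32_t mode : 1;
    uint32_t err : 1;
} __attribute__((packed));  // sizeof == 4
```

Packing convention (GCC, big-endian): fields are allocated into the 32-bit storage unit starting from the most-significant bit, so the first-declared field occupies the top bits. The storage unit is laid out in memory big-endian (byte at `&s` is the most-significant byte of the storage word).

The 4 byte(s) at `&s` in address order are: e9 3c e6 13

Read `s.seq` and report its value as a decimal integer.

-3

[0]=0xe9 [1]=0x3c [2]=0xe6 [3]=0x13 (big-endian) → word 0xe93ce613
seq [27+:5] = (word>>27) & 0x1f = 29  ←
state [2+:25] = (word>>2) & 0x1ffffff = 5192068
mode [1+:1] = (word>>1) & 0x1 = 1
err [0+:1] = (word>>0) & 0x1 = 1
seq signed 5b, MSB=1: 29 - 32 = -3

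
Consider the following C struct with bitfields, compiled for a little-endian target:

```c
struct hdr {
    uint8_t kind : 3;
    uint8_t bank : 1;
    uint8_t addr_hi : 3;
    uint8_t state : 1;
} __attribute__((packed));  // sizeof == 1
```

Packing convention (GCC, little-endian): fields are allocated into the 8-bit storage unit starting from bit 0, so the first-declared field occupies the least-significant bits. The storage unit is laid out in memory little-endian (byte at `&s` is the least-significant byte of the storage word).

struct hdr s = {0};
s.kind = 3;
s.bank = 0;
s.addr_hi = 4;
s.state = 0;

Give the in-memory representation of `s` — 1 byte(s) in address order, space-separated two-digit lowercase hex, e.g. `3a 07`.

[0+:3] kind=3 & 0x7 = 0x3; word=0x03
[3+:1] bank=0 & 0x1 = 0x0; word=0x03
[4+:3] addr_hi=4 & 0x7 = 0x4; word=0x43
[7+:1] state=0 & 0x1 = 0x0; word=0x43
word = 0x43 → little-endian bytes:
  [0]=0x43

43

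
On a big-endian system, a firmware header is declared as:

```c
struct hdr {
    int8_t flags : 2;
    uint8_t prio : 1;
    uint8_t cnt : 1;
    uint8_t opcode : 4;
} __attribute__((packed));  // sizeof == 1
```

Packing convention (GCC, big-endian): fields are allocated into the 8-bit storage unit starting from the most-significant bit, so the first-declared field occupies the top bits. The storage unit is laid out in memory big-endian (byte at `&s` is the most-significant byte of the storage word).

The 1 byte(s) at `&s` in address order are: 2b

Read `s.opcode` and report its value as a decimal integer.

[0]=0x2b (big-endian) → word 0x2b
flags [6+:2] = (word>>6) & 0x3 = 0
prio [5+:1] = (word>>5) & 0x1 = 1
cnt [4+:1] = (word>>4) & 0x1 = 0
opcode [0+:4] = (word>>0) & 0xf = 11  ←

11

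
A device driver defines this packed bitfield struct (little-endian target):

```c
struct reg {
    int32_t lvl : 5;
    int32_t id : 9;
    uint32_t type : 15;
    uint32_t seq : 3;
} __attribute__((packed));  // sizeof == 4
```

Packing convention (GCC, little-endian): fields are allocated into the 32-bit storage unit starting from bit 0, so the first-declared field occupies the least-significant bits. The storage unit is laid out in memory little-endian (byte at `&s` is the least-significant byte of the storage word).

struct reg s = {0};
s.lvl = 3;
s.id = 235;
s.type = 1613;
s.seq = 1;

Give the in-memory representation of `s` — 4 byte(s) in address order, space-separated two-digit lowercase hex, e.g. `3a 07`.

lvl:5 = 3 → 0x3 << 0 → word 0x00000003
id:9 = 235 → 0xeb << 5 → word 0x00001d63
type:15 = 1613 → 0x64d << 14 → word 0x01935d63
seq:3 = 1 → 0x1 << 29 → word 0x21935d63
word = 0x21935d63 → little-endian bytes:
  [0]=0x63  [1]=0x5d  [2]=0x93  [3]=0x21

63 5d 93 21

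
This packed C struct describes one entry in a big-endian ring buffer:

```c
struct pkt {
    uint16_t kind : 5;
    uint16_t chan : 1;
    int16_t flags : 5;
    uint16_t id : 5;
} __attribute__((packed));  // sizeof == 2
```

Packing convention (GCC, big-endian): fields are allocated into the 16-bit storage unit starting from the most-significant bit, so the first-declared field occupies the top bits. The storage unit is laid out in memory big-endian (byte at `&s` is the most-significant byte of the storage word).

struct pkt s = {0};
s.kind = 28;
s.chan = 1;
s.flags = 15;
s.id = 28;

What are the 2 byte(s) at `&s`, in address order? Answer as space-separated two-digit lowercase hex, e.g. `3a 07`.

kind:5 = 28 → 0x1c << 11 → word 0xe000
chan:1 = 1 → 0x1 << 10 → word 0xe400
flags:5 = 15 → 0xf << 5 → word 0xe5e0
id:5 = 28 → 0x1c << 0 → word 0xe5fc
word = 0xe5fc → big-endian bytes:
  [0]=0xe5  [1]=0xfc

e5 fc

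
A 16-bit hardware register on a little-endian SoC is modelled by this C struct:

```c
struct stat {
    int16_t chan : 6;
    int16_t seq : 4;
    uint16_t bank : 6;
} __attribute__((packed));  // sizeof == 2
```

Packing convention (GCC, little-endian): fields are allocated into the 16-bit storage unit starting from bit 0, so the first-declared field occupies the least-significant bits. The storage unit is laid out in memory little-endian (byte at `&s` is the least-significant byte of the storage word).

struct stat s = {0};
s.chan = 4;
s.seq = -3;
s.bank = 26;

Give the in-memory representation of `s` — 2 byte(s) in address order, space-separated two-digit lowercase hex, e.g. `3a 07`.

[0+:6] chan=4 & 0x3f = 0x4; word=0x0004
[6+:4] seq=-3 & 0xf = 0xd; word=0x0344
[10+:6] bank=26 & 0x3f = 0x1a; word=0x6b44
word = 0x6b44 → little-endian bytes:
  [0]=0x44  [1]=0x6b

44 6b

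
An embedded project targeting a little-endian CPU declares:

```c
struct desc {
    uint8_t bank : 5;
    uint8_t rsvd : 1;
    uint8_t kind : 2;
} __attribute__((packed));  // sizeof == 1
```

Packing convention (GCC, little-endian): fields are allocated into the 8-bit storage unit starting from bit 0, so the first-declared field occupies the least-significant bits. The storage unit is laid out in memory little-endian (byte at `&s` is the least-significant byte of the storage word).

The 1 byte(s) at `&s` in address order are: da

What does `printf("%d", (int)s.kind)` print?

[0]=0xda (little-endian) → word 0xda
bank:5 @ bit 0 → (0xda>>0)&0x1f = 0x1a
rsvd:1 @ bit 5 → (0xda>>5)&0x1 = 0x0
kind:2 @ bit 6 → (0xda>>6)&0x3 = 0x3  ←

3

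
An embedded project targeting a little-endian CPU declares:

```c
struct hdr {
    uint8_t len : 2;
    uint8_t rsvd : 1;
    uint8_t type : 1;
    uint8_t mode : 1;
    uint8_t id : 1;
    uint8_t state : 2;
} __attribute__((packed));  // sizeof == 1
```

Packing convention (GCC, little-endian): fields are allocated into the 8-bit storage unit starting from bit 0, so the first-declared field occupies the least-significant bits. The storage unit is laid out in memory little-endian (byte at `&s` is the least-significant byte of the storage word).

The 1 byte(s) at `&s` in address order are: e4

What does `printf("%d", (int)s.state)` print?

3

[0]=0xe4 (little-endian) → word 0xe4
len:2 @ bit 0 → (0xe4>>0)&0x3 = 0x0
rsvd:1 @ bit 2 → (0xe4>>2)&0x1 = 0x1
type:1 @ bit 3 → (0xe4>>3)&0x1 = 0x0
mode:1 @ bit 4 → (0xe4>>4)&0x1 = 0x0
id:1 @ bit 5 → (0xe4>>5)&0x1 = 0x1
state:2 @ bit 6 → (0xe4>>6)&0x3 = 0x3  ←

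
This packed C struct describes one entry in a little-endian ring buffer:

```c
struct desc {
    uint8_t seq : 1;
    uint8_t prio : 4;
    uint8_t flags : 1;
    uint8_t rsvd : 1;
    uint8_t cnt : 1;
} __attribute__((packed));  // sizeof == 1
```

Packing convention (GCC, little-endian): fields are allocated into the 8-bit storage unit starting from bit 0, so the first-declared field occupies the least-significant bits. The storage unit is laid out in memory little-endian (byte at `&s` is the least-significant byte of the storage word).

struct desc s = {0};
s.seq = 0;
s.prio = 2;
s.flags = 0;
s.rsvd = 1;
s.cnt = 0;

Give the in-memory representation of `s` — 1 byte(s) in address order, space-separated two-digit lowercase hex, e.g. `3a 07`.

44

seq:1 = 0 → 0x0 << 0 → word 0x00
prio:4 = 2 → 0x2 << 1 → word 0x04
flags:1 = 0 → 0x0 << 5 → word 0x04
rsvd:1 = 1 → 0x1 << 6 → word 0x44
cnt:1 = 0 → 0x0 << 7 → word 0x44
word = 0x44 → little-endian bytes:
  [0]=0x44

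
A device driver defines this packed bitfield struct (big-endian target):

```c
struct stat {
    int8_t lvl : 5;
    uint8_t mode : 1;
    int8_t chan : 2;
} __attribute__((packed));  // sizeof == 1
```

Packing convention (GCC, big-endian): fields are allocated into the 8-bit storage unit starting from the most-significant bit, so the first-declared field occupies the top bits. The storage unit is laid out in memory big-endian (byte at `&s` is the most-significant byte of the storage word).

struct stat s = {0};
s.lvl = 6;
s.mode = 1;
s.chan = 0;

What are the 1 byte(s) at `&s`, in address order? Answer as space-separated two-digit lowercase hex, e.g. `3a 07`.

34

lvl:5 = 6 → 0x6 << 3 → word 0x30
mode:1 = 1 → 0x1 << 2 → word 0x34
chan:2 = 0 → 0x0 << 0 → word 0x34
word = 0x34 → big-endian bytes:
  [0]=0x34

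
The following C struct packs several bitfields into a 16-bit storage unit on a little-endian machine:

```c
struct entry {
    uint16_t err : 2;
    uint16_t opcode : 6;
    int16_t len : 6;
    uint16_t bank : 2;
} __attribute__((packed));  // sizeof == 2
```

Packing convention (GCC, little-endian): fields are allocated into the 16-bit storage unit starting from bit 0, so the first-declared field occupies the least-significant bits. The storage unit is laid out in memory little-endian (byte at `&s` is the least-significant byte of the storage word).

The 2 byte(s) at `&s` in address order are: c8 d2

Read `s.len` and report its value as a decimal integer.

[0]=0xc8 [1]=0xd2 (little-endian) → word 0xd2c8
err:2 @ bit 0 → (0xd2c8>>0)&0x3 = 0x0
opcode:6 @ bit 2 → (0xd2c8>>2)&0x3f = 0x32
len:6 @ bit 8 → (0xd2c8>>8)&0x3f = 0x12  ←
bank:2 @ bit 14 → (0xd2c8>>14)&0x3 = 0x3
len signed 6b, MSB=0: value = 18

18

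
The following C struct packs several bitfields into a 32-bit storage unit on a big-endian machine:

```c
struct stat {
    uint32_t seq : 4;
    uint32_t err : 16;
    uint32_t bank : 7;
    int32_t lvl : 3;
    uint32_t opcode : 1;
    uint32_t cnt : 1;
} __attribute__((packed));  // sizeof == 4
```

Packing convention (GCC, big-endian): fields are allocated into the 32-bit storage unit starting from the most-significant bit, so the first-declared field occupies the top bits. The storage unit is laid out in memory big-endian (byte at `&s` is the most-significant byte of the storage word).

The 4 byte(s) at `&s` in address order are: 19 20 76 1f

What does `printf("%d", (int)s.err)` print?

37383

[0]=0x19 [1]=0x20 [2]=0x76 [3]=0x1f (big-endian) → word 0x1920761f
seq [28+:4] = (word>>28) & 0xf = 1
err [12+:16] = (word>>12) & 0xffff = 37383  ←
bank [5+:7] = (word>>5) & 0x7f = 48
lvl [2+:3] = (word>>2) & 0x7 = 7
opcode [1+:1] = (word>>1) & 0x1 = 1
cnt [0+:1] = (word>>0) & 0x1 = 1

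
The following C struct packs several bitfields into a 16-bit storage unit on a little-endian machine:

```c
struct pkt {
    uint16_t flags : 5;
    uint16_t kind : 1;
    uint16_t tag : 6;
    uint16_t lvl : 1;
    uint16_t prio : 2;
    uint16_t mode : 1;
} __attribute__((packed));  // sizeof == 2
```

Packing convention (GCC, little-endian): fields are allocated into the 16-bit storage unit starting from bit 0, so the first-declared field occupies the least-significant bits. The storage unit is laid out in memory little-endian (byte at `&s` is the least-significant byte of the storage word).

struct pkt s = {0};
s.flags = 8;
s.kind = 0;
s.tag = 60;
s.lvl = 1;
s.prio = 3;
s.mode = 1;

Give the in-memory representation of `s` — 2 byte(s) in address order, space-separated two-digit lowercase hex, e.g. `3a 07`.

flags (5b) val=8 bits=0x8 at bit 0: 0x0008
kind (1b) val=0 bits=0x0 at bit 5: 0x0008
tag (6b) val=60 bits=0x3c at bit 6: 0x0f08
lvl (1b) val=1 bits=0x1 at bit 12: 0x1f08
prio (2b) val=3 bits=0x3 at bit 13: 0x7f08
mode (1b) val=1 bits=0x1 at bit 15: 0xff08
word = 0xff08 → little-endian bytes:
  [0]=0x08  [1]=0xff

08 ff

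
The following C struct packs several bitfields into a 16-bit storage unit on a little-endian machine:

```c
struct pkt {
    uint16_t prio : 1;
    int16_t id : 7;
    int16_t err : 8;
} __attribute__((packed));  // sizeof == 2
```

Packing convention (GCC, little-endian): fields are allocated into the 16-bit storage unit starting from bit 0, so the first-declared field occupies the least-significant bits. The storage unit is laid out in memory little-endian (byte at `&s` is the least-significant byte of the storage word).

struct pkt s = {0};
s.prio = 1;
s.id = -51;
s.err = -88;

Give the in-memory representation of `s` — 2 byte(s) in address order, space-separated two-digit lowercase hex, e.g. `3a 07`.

9b a8

prio (1b) val=1 bits=0x1 at bit 0: 0x0001
id (7b) val=-51 bits=0x4d at bit 1: 0x009b
err (8b) val=-88 bits=0xa8 at bit 8: 0xa89b
word = 0xa89b → little-endian bytes:
  [0]=0x9b  [1]=0xa8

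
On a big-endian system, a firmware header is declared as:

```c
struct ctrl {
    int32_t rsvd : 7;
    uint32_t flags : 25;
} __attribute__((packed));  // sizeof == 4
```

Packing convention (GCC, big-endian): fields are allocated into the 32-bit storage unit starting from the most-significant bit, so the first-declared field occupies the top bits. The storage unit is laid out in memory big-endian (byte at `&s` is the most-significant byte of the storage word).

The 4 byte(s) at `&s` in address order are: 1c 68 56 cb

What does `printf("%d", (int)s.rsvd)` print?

[0]=0x1c [1]=0x68 [2]=0x56 [3]=0xcb (big-endian) → word 0x1c6856cb
rsvd:7 @ bit 25 → (0x1c6856cb>>25)&0x7f = 0xe  ←
flags:25 @ bit 0 → (0x1c6856cb>>0)&0x1ffffff = 0x6856cb
rsvd signed 7b, MSB=0: value = 14

14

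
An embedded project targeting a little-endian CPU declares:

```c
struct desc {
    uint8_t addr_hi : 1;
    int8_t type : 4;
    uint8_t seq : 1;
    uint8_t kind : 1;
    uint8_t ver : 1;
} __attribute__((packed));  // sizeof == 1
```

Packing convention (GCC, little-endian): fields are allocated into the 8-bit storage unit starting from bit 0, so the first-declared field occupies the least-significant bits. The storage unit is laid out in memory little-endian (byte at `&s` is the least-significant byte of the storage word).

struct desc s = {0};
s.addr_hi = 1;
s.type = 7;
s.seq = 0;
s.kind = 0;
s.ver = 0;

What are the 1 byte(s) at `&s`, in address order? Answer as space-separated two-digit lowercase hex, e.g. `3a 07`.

0f

addr_hi (1b) val=1 bits=0x1 at bit 0: 0x01
type (4b) val=7 bits=0x7 at bit 1: 0x0f
seq (1b) val=0 bits=0x0 at bit 5: 0x0f
kind (1b) val=0 bits=0x0 at bit 6: 0x0f
ver (1b) val=0 bits=0x0 at bit 7: 0x0f
word = 0x0f → little-endian bytes:
  [0]=0x0f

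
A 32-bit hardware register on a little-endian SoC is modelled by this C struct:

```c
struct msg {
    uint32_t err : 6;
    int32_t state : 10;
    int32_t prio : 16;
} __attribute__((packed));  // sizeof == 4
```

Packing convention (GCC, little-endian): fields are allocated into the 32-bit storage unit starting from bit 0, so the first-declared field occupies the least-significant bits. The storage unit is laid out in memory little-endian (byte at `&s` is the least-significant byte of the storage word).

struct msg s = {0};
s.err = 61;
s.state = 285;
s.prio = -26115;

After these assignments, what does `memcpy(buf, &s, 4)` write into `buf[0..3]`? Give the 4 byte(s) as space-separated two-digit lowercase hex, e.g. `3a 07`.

[0+:6] err=61 & 0x3f = 0x3d; word=0x0000003d
[6+:10] state=285 & 0x3ff = 0x11d; word=0x0000477d
[16+:16] prio=-26115 & 0xffff = 0x99fd; word=0x99fd477d
word = 0x99fd477d → little-endian bytes:
  [0]=0x7d  [1]=0x47  [2]=0xfd  [3]=0x99

7d 47 fd 99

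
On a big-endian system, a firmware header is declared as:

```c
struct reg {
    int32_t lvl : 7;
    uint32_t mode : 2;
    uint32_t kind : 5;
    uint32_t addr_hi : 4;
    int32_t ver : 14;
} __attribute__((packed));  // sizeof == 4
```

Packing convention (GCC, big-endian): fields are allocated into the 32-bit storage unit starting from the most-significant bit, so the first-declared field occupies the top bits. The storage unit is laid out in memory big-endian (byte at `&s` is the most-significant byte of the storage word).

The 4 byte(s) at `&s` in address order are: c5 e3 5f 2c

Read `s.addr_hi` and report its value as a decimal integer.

[0]=0xc5 [1]=0xe3 [2]=0x5f [3]=0x2c (big-endian) → word 0xc5e35f2c
lvl [25+:7] = (word>>25) & 0x7f = 98
mode [23+:2] = (word>>23) & 0x3 = 3
kind [18+:5] = (word>>18) & 0x1f = 24
addr_hi [14+:4] = (word>>14) & 0xf = 13  ←
ver [0+:14] = (word>>0) & 0x3fff = 7980

13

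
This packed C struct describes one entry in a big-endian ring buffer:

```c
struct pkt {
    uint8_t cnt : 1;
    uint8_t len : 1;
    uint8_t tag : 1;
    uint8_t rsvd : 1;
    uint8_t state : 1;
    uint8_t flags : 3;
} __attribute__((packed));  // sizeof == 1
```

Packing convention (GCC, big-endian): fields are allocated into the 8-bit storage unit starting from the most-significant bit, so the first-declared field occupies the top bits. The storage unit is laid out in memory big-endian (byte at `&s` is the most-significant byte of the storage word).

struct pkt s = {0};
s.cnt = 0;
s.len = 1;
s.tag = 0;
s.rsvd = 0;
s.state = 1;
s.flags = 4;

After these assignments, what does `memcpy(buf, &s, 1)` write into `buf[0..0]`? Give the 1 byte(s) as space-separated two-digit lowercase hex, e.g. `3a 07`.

[7+:1] cnt=0 & 0x1 = 0x0; word=0x00
[6+:1] len=1 & 0x1 = 0x1; word=0x40
[5+:1] tag=0 & 0x1 = 0x0; word=0x40
[4+:1] rsvd=0 & 0x1 = 0x0; word=0x40
[3+:1] state=1 & 0x1 = 0x1; word=0x48
[0+:3] flags=4 & 0x7 = 0x4; word=0x4c
word = 0x4c → big-endian bytes:
  [0]=0x4c

4c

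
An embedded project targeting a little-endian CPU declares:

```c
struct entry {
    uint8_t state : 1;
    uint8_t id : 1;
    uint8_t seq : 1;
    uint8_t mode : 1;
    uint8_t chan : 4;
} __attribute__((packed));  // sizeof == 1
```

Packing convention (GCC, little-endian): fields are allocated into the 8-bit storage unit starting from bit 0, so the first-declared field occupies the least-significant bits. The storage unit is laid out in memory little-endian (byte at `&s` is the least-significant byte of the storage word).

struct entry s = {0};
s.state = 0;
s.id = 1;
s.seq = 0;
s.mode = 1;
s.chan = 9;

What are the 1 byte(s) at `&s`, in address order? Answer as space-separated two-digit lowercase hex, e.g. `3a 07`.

state:1 = 0 → 0x0 << 0 → word 0x00
id:1 = 1 → 0x1 << 1 → word 0x02
seq:1 = 0 → 0x0 << 2 → word 0x02
mode:1 = 1 → 0x1 << 3 → word 0x0a
chan:4 = 9 → 0x9 << 4 → word 0x9a
word = 0x9a → little-endian bytes:
  [0]=0x9a

9a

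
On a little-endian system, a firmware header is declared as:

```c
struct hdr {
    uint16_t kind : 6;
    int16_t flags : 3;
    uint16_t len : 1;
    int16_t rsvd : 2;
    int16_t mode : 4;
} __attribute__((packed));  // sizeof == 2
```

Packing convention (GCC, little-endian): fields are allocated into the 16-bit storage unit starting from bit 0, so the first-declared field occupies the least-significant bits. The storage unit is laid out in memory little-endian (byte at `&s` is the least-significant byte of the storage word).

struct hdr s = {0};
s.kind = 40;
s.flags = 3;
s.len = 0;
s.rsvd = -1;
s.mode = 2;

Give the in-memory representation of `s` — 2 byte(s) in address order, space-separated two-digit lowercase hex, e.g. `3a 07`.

e8 2c

[0+:6] kind=40 & 0x3f = 0x28; word=0x0028
[6+:3] flags=3 & 0x7 = 0x3; word=0x00e8
[9+:1] len=0 & 0x1 = 0x0; word=0x00e8
[10+:2] rsvd=-1 & 0x3 = 0x3; word=0x0ce8
[12+:4] mode=2 & 0xf = 0x2; word=0x2ce8
word = 0x2ce8 → little-endian bytes:
  [0]=0xe8  [1]=0x2c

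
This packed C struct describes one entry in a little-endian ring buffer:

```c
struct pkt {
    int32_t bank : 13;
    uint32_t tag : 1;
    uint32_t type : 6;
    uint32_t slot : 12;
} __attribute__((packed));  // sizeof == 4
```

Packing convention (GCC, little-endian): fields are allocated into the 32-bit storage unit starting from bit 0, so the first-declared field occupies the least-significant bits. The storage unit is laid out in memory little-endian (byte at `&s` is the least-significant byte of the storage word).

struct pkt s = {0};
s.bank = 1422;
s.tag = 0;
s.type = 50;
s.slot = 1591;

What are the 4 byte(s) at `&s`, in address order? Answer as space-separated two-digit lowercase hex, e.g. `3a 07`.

[0+:13] bank=1422 & 0x1fff = 0x58e; word=0x0000058e
[13+:1] tag=0 & 0x1 = 0x0; word=0x0000058e
[14+:6] type=50 & 0x3f = 0x32; word=0x000c858e
[20+:12] slot=1591 & 0xfff = 0x637; word=0x637c858e
word = 0x637c858e → little-endian bytes:
  [0]=0x8e  [1]=0x85  [2]=0x7c  [3]=0x63

8e 85 7c 63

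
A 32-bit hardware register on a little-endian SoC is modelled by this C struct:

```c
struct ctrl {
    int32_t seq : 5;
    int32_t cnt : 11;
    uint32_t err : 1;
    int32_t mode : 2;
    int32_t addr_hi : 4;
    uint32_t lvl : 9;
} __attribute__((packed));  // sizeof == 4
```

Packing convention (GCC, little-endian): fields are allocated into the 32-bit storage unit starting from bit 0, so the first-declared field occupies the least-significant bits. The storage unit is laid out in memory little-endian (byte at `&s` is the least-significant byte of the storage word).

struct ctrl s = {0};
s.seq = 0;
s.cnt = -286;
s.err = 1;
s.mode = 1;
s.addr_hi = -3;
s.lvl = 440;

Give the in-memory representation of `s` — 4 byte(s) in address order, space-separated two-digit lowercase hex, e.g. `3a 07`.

seq (5b) val=0 bits=0x0 at bit 0: 0x00000000
cnt (11b) val=-286 bits=0x6e2 at bit 5: 0x0000dc40
err (1b) val=1 bits=0x1 at bit 16: 0x0001dc40
mode (2b) val=1 bits=0x1 at bit 17: 0x0003dc40
addr_hi (4b) val=-3 bits=0xd at bit 19: 0x006bdc40
lvl (9b) val=440 bits=0x1b8 at bit 23: 0xdc6bdc40
word = 0xdc6bdc40 → little-endian bytes:
  [0]=0x40  [1]=0xdc  [2]=0x6b  [3]=0xdc

40 dc 6b dc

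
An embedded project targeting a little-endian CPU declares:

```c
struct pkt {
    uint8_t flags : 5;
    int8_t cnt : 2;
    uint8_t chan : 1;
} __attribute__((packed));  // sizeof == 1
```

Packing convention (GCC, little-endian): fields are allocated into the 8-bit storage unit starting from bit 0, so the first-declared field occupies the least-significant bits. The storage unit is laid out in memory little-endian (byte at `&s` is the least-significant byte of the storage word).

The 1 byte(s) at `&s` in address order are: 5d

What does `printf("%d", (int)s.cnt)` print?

[0]=0x5d (little-endian) → word 0x5d
flags [0+:5] = (word>>0) & 0x1f = 29
cnt [5+:2] = (word>>5) & 0x3 = 2  ←
chan [7+:1] = (word>>7) & 0x1 = 0
cnt signed 2b, MSB=1: 2 - 4 = -2

-2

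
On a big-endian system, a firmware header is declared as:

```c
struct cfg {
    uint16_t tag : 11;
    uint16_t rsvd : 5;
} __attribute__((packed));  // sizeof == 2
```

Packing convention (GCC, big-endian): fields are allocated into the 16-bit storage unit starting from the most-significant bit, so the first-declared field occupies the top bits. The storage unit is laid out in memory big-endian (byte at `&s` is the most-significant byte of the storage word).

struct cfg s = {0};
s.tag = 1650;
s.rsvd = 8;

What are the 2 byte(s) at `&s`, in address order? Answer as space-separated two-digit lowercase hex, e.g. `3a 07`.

[5+:11] tag=1650 & 0x7ff = 0x672; word=0xce40
[0+:5] rsvd=8 & 0x1f = 0x8; word=0xce48
word = 0xce48 → big-endian bytes:
  [0]=0xce  [1]=0x48

ce 48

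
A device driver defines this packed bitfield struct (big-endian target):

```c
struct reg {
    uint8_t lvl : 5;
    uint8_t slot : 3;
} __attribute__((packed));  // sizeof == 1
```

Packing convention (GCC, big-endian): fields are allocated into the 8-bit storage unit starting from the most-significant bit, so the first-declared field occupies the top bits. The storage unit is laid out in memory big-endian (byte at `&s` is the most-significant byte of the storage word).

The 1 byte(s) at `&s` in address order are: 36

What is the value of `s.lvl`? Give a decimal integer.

6

[0]=0x36 (big-endian) → word 0x36
lvl [3+:5] = (word>>3) & 0x1f = 6  ←
slot [0+:3] = (word>>0) & 0x7 = 6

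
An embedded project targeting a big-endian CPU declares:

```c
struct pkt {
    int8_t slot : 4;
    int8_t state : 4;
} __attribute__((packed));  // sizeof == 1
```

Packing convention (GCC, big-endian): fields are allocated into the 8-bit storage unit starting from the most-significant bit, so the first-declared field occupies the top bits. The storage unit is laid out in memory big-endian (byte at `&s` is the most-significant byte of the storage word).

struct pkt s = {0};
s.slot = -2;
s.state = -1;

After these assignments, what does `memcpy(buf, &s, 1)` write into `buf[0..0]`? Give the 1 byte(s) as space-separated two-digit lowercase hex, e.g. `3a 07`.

ef

slot:4 = -2 → 0xe << 4 → word 0xe0
state:4 = -1 → 0xf << 0 → word 0xef
word = 0xef → big-endian bytes:
  [0]=0xef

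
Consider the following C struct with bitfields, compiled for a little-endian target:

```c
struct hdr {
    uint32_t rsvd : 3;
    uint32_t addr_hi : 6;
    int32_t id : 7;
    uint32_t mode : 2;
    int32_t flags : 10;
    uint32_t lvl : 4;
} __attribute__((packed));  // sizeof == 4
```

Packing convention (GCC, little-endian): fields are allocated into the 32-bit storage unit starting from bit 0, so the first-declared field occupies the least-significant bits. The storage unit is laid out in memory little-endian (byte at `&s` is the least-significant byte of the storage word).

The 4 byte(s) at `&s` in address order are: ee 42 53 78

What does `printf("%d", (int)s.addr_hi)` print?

29

[0]=0xee [1]=0x42 [2]=0x53 [3]=0x78 (little-endian) → word 0x785342ee
rsvd [0+:3] = (word>>0) & 0x7 = 6
addr_hi [3+:6] = (word>>3) & 0x3f = 29  ←
id [9+:7] = (word>>9) & 0x7f = 33
mode [16+:2] = (word>>16) & 0x3 = 3
flags [18+:10] = (word>>18) & 0x3ff = 532
lvl [28+:4] = (word>>28) & 0xf = 7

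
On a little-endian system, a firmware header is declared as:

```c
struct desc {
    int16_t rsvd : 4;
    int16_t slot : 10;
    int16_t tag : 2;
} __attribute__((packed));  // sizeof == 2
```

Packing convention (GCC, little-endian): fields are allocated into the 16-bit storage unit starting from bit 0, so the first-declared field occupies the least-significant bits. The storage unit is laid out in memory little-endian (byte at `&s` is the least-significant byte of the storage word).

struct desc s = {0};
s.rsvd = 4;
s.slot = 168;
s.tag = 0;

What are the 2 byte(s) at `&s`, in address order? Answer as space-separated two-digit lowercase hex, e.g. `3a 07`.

84 0a

rsvd:4 = 4 → 0x4 << 0 → word 0x0004
slot:10 = 168 → 0xa8 << 4 → word 0x0a84
tag:2 = 0 → 0x0 << 14 → word 0x0a84
word = 0x0a84 → little-endian bytes:
  [0]=0x84  [1]=0x0a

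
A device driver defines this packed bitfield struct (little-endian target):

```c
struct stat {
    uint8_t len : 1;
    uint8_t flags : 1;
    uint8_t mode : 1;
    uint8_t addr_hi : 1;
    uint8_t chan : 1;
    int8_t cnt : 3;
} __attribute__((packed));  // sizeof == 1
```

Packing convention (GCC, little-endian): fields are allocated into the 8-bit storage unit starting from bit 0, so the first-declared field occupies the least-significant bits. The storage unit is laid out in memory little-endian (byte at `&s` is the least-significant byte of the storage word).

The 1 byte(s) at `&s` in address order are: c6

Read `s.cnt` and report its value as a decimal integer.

-2

[0]=0xc6 (little-endian) → word 0xc6
len [0+:1] = (word>>0) & 0x1 = 0
flags [1+:1] = (word>>1) & 0x1 = 1
mode [2+:1] = (word>>2) & 0x1 = 1
addr_hi [3+:1] = (word>>3) & 0x1 = 0
chan [4+:1] = (word>>4) & 0x1 = 0
cnt [5+:3] = (word>>5) & 0x7 = 6  ←
cnt signed 3b, MSB=1: 6 - 8 = -2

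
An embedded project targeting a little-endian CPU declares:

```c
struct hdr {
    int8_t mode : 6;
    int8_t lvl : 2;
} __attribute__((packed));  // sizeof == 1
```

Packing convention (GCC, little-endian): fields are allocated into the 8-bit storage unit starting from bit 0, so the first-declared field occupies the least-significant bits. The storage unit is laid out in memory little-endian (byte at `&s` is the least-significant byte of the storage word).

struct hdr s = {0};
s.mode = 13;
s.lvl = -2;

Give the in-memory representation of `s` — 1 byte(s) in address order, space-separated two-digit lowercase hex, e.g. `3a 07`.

8d

mode (6b) val=13 bits=0xd at bit 0: 0x0d
lvl (2b) val=-2 bits=0x2 at bit 6: 0x8d
word = 0x8d → little-endian bytes:
  [0]=0x8d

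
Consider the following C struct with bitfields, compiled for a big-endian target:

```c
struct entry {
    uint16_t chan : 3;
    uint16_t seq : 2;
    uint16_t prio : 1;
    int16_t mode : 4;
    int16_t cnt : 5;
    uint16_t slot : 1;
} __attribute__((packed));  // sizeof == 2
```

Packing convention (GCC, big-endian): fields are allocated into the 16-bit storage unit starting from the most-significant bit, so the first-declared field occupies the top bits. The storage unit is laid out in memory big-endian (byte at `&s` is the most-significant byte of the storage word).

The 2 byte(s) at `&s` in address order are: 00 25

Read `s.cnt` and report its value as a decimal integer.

-14

[0]=0x00 [1]=0x25 (big-endian) → word 0x0025
chan:3 @ bit 13 → (0x0025>>13)&0x7 = 0x0
seq:2 @ bit 11 → (0x0025>>11)&0x3 = 0x0
prio:1 @ bit 10 → (0x0025>>10)&0x1 = 0x0
mode:4 @ bit 6 → (0x0025>>6)&0xf = 0x0
cnt:5 @ bit 1 → (0x0025>>1)&0x1f = 0x12  ←
slot:1 @ bit 0 → (0x0025>>0)&0x1 = 0x1
cnt signed 5b, MSB=1: 18 - 32 = -14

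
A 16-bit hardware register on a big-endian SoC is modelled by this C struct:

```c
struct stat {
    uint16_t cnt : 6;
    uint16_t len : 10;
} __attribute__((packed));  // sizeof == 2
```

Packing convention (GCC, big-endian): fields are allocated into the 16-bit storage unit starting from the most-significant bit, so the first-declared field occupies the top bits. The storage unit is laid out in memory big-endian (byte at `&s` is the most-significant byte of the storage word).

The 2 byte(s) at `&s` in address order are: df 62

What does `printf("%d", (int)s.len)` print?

866

[0]=0xdf [1]=0x62 (big-endian) → word 0xdf62
cnt:6 @ bit 10 → (0xdf62>>10)&0x3f = 0x37
len:10 @ bit 0 → (0xdf62>>0)&0x3ff = 0x362  ←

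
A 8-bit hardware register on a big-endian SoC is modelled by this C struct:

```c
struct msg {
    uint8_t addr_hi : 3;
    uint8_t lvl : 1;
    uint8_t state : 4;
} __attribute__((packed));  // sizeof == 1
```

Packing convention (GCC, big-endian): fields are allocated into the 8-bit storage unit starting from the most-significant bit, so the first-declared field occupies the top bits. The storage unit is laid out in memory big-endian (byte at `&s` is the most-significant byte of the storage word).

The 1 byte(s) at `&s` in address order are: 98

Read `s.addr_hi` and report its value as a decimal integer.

[0]=0x98 (big-endian) → word 0x98
addr_hi:3 @ bit 5 → (0x98>>5)&0x7 = 0x4  ←
lvl:1 @ bit 4 → (0x98>>4)&0x1 = 0x1
state:4 @ bit 0 → (0x98>>0)&0xf = 0x8

4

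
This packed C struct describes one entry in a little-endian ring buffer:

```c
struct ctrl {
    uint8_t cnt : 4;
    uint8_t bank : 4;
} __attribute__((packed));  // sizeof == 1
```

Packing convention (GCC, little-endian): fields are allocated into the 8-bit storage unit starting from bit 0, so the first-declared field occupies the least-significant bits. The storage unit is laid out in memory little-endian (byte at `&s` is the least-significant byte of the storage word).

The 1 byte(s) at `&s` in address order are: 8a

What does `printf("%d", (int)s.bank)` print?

8

[0]=0x8a (little-endian) → word 0x8a
cnt [0+:4] = (word>>0) & 0xf = 10
bank [4+:4] = (word>>4) & 0xf = 8  ←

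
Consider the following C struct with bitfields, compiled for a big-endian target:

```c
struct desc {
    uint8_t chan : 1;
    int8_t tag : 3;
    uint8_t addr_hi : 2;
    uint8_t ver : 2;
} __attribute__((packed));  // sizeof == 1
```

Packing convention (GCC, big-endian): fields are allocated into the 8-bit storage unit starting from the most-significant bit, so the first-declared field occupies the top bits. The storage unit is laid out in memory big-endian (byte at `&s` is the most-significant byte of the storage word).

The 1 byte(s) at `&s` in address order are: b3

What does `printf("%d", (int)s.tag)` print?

[0]=0xb3 (big-endian) → word 0xb3
chan:1 @ bit 7 → (0xb3>>7)&0x1 = 0x1
tag:3 @ bit 4 → (0xb3>>4)&0x7 = 0x3  ←
addr_hi:2 @ bit 2 → (0xb3>>2)&0x3 = 0x0
ver:2 @ bit 0 → (0xb3>>0)&0x3 = 0x3
tag signed 3b, MSB=0: value = 3

3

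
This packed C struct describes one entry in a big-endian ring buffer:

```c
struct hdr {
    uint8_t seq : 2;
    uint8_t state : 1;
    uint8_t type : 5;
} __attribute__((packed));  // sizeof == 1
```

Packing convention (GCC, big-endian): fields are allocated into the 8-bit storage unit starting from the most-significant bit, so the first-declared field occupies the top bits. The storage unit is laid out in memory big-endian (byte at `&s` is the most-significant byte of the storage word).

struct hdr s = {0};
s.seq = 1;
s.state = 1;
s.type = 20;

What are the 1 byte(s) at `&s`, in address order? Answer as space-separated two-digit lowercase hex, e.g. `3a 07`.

74

seq (2b) val=1 bits=0x1 at bit 6: 0x40
state (1b) val=1 bits=0x1 at bit 5: 0x60
type (5b) val=20 bits=0x14 at bit 0: 0x74
word = 0x74 → big-endian bytes:
  [0]=0x74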